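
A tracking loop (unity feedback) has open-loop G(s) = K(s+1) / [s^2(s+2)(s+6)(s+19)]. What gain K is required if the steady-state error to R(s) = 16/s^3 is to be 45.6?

80

System type = 2 (two poles at s=0).
K_a = lim_{s→0} s^2·G(s) = K·1 / (2·6·19) = (1/228)·K.
e_ss = 16/K_a = 45.6 ⇒ K_a = 20/57 ⇒ K = (20/57)/(1/228) = 80.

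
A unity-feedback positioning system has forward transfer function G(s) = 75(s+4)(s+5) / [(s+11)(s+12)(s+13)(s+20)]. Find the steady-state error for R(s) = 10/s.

The open loop has no poles at the origin → type 0 system.
K_p = lim_{s→0} G(s) = 75·4·5 / (11·12·13·20) = 25/572.
e_ss = 10/(1 + K_p) = 10/(597/572) = 5720/597.

5720/597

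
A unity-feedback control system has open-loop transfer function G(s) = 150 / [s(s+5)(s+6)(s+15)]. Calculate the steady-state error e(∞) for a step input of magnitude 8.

0

G(s) has one factor of s in the denominator, so the system is type 1.
A type-1 system has K_p = ∞, so it tracks a step input with zero steady-state error.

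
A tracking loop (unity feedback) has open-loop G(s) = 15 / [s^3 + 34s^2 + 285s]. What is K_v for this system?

The denominator has no term below 285s — 1 pole at s=0, type 1.
K_v = lim_{s→0} s·G(s) = 15 / 285 = 1/19.

1/19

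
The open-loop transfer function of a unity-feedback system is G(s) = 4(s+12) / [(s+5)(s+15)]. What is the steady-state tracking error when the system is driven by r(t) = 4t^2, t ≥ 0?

infinity

G(s) has no factors of s in the denominator, so the system is type 0.
K_a = lim_{s→0} s^2·G(s) = 0; the steady-state error to this parabolic input grows without bound.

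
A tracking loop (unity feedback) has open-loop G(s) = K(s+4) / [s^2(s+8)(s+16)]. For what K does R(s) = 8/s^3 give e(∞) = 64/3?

G(s) has two factors of s in the denominator, so the system is type 2.
K_a = lim_{s→0} s^2·G(s) = K·4 / (8·16) = (1/32)·K.
e_ss = 8/K_a = 64/3 ⇒ K_a = 0.375 ⇒ K = 0.375/(1/32) = 12.

12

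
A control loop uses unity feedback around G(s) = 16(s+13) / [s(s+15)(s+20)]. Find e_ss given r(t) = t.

System type = 1 (one pole at s=0).
K_v = lim_{s→0} s·G(s) = 16·13 / (15·20) = 52/75.
e_ss = 1/K_v = 1/(52/75) = 75/52.

75/52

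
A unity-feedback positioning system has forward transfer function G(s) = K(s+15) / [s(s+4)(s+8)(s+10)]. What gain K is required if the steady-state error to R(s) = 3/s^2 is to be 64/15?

15

The open loop has one pole at the origin → type 1 system.
K_v = lim_{s→0} s·G(s) = K·15 / (4·8·10) = (3/64)·K.
e_ss = 3/K_v = 64/15 ⇒ K_v = 45/64 ⇒ K = (45/64)/(3/64) = 15.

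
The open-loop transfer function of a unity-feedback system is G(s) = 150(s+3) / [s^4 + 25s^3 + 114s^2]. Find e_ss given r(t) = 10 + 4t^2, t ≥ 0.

The denominator has no term below 114s^2 — 2 poles at s=0, type 2. Taking each input component in turn:
  • 10: tracked with zero error.
  • 4t^2: e_ss = 8/K_a with K_a=75/19 → 152/75.
Total e_ss = 152/75.

152/75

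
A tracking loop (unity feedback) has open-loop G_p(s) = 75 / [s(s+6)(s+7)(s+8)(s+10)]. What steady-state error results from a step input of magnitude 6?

The open loop has one pole at the origin → type 1 system.
K_p = ∞ for a type-1 system; e_ss to a step is zero.

0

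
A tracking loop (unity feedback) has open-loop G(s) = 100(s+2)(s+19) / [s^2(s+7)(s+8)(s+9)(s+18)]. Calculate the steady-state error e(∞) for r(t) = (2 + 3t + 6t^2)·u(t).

The open loop has two poles at the origin → type 2 system. By superposition:
  • 2: tracked with zero error.
  • 3t: tracked with zero error.
  • 6t^2: e_ss = 12/K_a with K_a=475/1134 → 13608/475.
Total e_ss = 13608/475.

13608/475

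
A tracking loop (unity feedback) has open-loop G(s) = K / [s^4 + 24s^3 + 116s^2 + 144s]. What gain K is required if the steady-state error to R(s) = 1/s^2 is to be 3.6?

40

The denominator has no term below 144s — 1 pole at s=0, type 1.
K_v = lim_{s→0} s·G(s) = K / 144 = (1/144)·K.
e_ss = 1/K_v = 3.6 ⇒ K_v = 5/18 ⇒ K = (5/18)/(1/144) = 40.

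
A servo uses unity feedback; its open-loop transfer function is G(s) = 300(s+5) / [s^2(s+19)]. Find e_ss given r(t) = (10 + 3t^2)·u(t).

0.076

G(s) has two factors of s in the denominator, so the system is type 2. Taking each input component in turn:
  • 10: tracked with zero error.
  • 3t^2: e_ss = 6/K_a with K_a=1500/19 → 0.076.
Total e_ss = 0.076.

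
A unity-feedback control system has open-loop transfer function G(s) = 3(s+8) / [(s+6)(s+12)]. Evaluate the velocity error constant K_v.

0

G(s) has no factors of s in the denominator, so the system is type 0.
K_v = lim_{s→0} s·G(s) = 0 (the extra factor of s kills the finite limit).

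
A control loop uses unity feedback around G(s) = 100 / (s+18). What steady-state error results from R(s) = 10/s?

90/59

The open loop has no poles at the origin → type 0 system.
K_p = lim_{s→0} G(s) = 100 / (18) = 50/9.
e_ss = 10/(1 + K_p) = 10/(59/9) = 90/59.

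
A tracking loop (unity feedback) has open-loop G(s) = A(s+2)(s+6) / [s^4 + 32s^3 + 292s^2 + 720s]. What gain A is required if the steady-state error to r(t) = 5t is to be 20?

15

Factoring s from the denominator leaves a polynomial with constant term 720, so the system is type 1.
K_v = lim_{s→0} s·G(s) = A·2·6 / 720 = (1/60)·A.
e_ss = 5/K_v = 20 ⇒ K_v = 0.25 ⇒ A = 0.25/(1/60) = 15.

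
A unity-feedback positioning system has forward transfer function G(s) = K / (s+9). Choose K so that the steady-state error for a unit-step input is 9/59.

System type = 0 (no poles at s=0).
K_p = lim_{s→0} G(s) = K / (9) = (1/9)·K.
e_ss = 1/(1 + K_p) = 9/59 ⇒ 1 + (1/9)·K = 59/9 ⇒ K = 50.

50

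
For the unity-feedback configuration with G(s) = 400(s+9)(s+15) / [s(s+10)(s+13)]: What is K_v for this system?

5400/13

G(s) has one factor of s in the denominator, so the system is type 1.
K_v = lim_{s→0} s·G(s) = 400·9·15 / (10·13) = 5400/13.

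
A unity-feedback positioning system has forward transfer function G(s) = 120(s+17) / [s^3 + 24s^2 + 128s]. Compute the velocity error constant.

15.9375

The denominator has no term below 128s — 1 pole at s=0, type 1.
K_v = lim_{s→0} s·G(s) = 120·17 / 128 = 15.9375.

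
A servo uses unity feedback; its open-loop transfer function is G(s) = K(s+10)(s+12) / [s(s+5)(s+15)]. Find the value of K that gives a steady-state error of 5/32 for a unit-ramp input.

4

The open loop has one pole at the origin → type 1 system.
K_v = lim_{s→0} s·G(s) = K·10·12 / (5·15) = 1.6·K.
e_ss = 1/K_v = 5/32 ⇒ K_v = 6.4 ⇒ K = 6.4/1.6 = 4.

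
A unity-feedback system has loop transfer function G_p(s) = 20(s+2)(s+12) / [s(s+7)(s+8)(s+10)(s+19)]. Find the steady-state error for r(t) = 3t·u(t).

66.5

G_p(s) has one factor of s in the denominator, so the system is type 1.
K_v = lim_{s→0} s·G_p(s) = 20·2·12 / (7·8·10·19) = 6/133.
e_ss = 3/K_v = 3/(6/133) = 66.5.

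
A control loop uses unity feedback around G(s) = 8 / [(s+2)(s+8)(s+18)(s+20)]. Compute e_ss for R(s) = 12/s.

The open loop has no poles at the origin → type 0 system.
K_p = lim_{s→0} G(s) = 8 / (2·8·18·20) = 1/720.
e_ss = 12/(1 + K_p) = 12/(721/720) = 8640/721.

8640/721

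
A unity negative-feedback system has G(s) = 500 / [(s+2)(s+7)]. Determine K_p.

System type = 0 (no poles at s=0).
K_p = lim_{s→0} G(s) = 500 / (2·7) = 250/7.

250/7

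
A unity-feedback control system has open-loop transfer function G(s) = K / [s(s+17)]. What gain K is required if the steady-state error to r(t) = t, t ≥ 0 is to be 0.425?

40

One free integrator in G(s): this is a type 1 system.
K_v = lim_{s→0} s·G(s) = K / (17) = (1/17)·K.
e_ss = 1/K_v = 0.425 ⇒ K_v = 40/17 ⇒ K = (40/17)/(1/17) = 40.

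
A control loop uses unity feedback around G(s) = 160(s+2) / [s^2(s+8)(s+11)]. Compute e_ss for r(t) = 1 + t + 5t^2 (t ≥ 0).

2.75

G(s) has two factors of s in the denominator, so the system is type 2. Taking each input component in turn:
  • 1: tracked with zero error.
  • t: tracked with zero error.
  • 5t^2: e_ss = 10/K_a with K_a=40/11 → 2.75.
Total e_ss = 2.75.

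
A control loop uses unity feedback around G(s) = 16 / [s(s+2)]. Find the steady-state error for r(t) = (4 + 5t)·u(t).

0.625

System type = 1 (one pole at s=0). Taking each input component in turn:
  • 4: tracked with zero error.
  • 5t: e_ss = 5/K_v with K_v=8 → 0.625.
Total e_ss = 0.625.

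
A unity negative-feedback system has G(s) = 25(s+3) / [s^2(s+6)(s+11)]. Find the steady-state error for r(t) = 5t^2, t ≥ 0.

8.8

G(s) has two factors of s in the denominator, so the system is type 2.
K_a = lim_{s→0} s^2·G(s) = 25·3 / (6·11) = 25/22.
r(t) = 5t^2 gives R(s) = 10/s^3.
e_ss = 10/K_a = 10/(25/22) = 8.8.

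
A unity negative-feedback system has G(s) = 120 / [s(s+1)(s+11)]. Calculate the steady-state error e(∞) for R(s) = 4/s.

0

The open loop has one pole at the origin → type 1 system.
A type-1 system has K_p = ∞, so it tracks a step input with zero steady-state error.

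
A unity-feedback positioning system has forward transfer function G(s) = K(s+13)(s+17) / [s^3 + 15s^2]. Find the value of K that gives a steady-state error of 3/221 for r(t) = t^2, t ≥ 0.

10

Factoring s^2 from the denominator leaves a polynomial with constant term 15, so the system is type 2.
K_a = lim_{s→0} s^2·G(s) = K·13·17 / 15 = (221/15)·K.
e_ss = 2/K_a = 3/221 ⇒ K_a = 442/3 ⇒ K = (442/3)/(221/15) = 10.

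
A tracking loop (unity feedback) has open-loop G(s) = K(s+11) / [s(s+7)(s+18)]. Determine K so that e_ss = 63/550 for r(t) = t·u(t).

100

G(s) has one factor of s in the denominator, so the system is type 1.
K_v = lim_{s→0} s·G(s) = K·11 / (7·18) = (11/126)·K.
e_ss = 1/K_v = 63/550 ⇒ K_v = 550/63 ⇒ K = (550/63)/(11/126) = 100.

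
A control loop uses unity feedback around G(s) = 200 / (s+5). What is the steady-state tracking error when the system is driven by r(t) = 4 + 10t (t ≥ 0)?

G(s) has no factors of s in the denominator, so the system is type 0. Treating each term separately:
  • 4: e_ss = 4/(1+K_p) with K_p=40 → 4/41.
  • 10t: a type-0 system cannot track it, e_ss → ∞.
The unbounded component dominates.

infinity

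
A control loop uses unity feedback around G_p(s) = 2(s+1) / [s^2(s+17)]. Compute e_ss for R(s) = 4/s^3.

34

G_p(s) has two factors of s in the denominator, so the system is type 2.
K_a = lim_{s→0} s^2·G_p(s) = 2·1 / (17) = 2/17.
r(t) = 2t^2 gives R(s) = 4/s^3.
e_ss = 4/K_a = 4/(2/17) = 34.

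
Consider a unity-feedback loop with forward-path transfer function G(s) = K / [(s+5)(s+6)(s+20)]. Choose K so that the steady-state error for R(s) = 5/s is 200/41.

15

No free integrators in G(s): this is a type 0 system.
K_p = lim_{s→0} G(s) = K / (5·6·20) = (1/600)·K.
e_ss = 5/(1 + K_p) = 200/41 ⇒ 1 + (1/600)·K = 1.025 ⇒ K = 15.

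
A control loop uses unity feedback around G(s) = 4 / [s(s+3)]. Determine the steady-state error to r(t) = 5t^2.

The open loop has one pole at the origin → type 1 system.
K_a = lim_{s→0} s^2·G(s) = 0; the steady-state error to this parabolic input grows without bound.

infinity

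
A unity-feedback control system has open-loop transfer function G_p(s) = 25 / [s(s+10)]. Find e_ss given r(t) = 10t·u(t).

The open loop has one pole at the origin → type 1 system.
K_v = lim_{s→0} s·G_p(s) = 25 / (10) = 2.5.
e_ss = 10/K_v = 10/2.5 = 4.

4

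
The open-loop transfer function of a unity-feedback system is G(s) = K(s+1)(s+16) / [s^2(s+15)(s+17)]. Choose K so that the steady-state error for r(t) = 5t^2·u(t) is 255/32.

The open loop has two poles at the origin → type 2 system.
K_a = lim_{s→0} s^2·G(s) = K·1·16 / (15·17) = (16/255)·K.
e_ss = 10/K_a = 255/32 ⇒ K_a = 64/51 ⇒ K = (64/51)/(16/255) = 20.

20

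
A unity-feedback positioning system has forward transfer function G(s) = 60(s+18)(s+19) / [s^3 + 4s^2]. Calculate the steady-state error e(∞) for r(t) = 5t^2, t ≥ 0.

Lowest-order denominator term is 4s^2, so the open loop has 2 poles at the origin → type 2 system.
K_a = lim_{s→0} s^2·G(s) = 60·18·19 / 4 = 5130.
r(t) = 5t^2 gives R(s) = 10/s^3.
e_ss = 10/K_a = 10/5130 = 1/513.

1/513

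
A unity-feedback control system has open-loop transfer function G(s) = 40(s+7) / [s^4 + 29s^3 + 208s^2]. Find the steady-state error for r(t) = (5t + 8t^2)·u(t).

416/35

Factoring s^2 from the denominator leaves a polynomial with constant term 208, so the system is type 2. By superposition:
  • 5t: tracked with zero error.
  • 8t^2: e_ss = 16/K_a with K_a=35/26 → 416/35.
Total e_ss = 416/35.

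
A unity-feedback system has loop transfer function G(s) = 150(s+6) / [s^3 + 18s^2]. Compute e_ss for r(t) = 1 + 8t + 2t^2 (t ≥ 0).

Factoring s^2 from the denominator leaves a polynomial with constant term 18, so the system is type 2. By superposition:
  • 1: tracked with zero error.
  • 8t: tracked with zero error.
  • 2t^2: e_ss = 4/K_a with K_a=50 → 0.08.
Total e_ss = 0.08.

0.08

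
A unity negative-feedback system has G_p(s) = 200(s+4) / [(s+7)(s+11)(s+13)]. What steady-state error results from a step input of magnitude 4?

4004/1801

G_p(s) has no factors of s in the denominator, so the system is type 0.
K_p = lim_{s→0} G_p(s) = 200·4 / (7·11·13) = 800/1001.
e_ss = 4/(1 + K_p) = 4/(1801/1001) = 4004/1801.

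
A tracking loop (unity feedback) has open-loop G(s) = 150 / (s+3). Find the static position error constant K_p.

50

G(s) has no factors of s in the denominator, so the system is type 0.
K_p = lim_{s→0} G(s) = 150 / (3) = 50.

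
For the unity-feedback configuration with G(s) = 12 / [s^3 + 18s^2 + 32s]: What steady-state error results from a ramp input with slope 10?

Lowest-order denominator term is 32s, so the open loop has 1 pole at the origin → type 1 system.
K_v = lim_{s→0} s·G(s) = 12 / 32 = 0.375.
e_ss = 10/K_v = 10/0.375 = 80/3.

80/3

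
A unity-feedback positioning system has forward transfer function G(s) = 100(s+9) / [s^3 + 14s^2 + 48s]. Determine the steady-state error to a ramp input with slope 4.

16/75

Factoring s from the denominator leaves a polynomial with constant term 48, so the system is type 1.
K_v = lim_{s→0} s·G(s) = 100·9 / 48 = 18.75.
e_ss = 4/K_v = 4/18.75 = 16/75.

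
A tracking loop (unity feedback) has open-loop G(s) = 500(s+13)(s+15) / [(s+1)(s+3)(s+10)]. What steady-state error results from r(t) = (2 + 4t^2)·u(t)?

infinity

The open loop has no poles at the origin → type 0 system. Taking each input component in turn:
  • 2: e_ss = 2/(1+K_p) with K_p=3250 → 2/3251.
  • 4t^2: a type-0 system cannot track it, e_ss → ∞.
The unbounded component dominates.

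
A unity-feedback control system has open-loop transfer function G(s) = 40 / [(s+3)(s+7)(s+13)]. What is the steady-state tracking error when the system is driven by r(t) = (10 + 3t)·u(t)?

The open loop has no poles at the origin → type 0 system. Treating each term separately:
  • 10: e_ss = 10/(1+K_p) with K_p=40/273 → 2730/313.
  • 3t: a type-0 system cannot track it, e_ss → ∞.
The unbounded component dominates.

infinity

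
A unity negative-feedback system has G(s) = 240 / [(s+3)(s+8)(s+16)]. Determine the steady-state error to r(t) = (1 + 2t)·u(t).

No free integrators in G(s): this is a type 0 system. Taking each input component in turn:
  • 1: e_ss = 1/(1+K_p) with K_p=0.625 → 8/13.
  • 2t: a type-0 system cannot track it, e_ss → ∞.
The unbounded component dominates.

infinity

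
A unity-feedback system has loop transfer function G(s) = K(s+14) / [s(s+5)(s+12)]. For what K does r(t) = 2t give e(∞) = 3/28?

G(s) has one factor of s in the denominator, so the system is type 1.
K_v = lim_{s→0} s·G(s) = K·14 / (5·12) = (7/30)·K.
e_ss = 2/K_v = 3/28 ⇒ K_v = 56/3 ⇒ K = (56/3)/(7/30) = 80.

80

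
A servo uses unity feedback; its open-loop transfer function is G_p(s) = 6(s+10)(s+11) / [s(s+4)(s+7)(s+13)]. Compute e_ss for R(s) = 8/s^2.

728/165

One free integrator in G_p(s): this is a type 1 system.
K_v = lim_{s→0} s·G_p(s) = 6·10·11 / (4·7·13) = 165/91.
e_ss = 8/K_v = 8/(165/91) = 728/165.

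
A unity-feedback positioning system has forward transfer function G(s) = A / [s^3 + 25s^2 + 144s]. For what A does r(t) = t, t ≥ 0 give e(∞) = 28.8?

The denominator has no term below 144s — 1 pole at s=0, type 1.
K_v = lim_{s→0} s·G(s) = A / 144 = (1/144)·A.
e_ss = 1/K_v = 28.8 ⇒ K_v = 5/144 ⇒ A = (5/144)/(1/144) = 5.

5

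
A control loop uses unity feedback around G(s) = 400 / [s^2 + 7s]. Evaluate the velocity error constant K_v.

400/7

Factoring s from the denominator leaves a polynomial with constant term 7, so the system is type 1.
K_v = lim_{s→0} s·G(s) = 400 / 7 = 400/7.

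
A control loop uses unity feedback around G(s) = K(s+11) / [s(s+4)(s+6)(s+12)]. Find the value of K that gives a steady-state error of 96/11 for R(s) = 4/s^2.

12

G(s) has one factor of s in the denominator, so the system is type 1.
K_v = lim_{s→0} s·G(s) = K·11 / (4·6·12) = (11/288)·K.
e_ss = 4/K_v = 96/11 ⇒ K_v = 11/24 ⇒ K = (11/24)/(11/288) = 12.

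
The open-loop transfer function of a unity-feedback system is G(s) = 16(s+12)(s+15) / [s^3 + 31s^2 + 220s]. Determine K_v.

144/11

The denominator has no term below 220s — 1 pole at s=0, type 1.
K_v = lim_{s→0} s·G(s) = 16·12·15 / 220 = 144/11.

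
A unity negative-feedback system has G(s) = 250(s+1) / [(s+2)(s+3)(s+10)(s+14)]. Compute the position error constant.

25/84

System type = 0 (no poles at s=0).
K_p = lim_{s→0} G(s) = 250·1 / (2·3·10·14) = 25/84.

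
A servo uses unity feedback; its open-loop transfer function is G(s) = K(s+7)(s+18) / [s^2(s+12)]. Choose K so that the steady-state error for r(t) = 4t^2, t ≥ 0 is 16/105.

5

System type = 2 (two poles at s=0).
K_a = lim_{s→0} s^2·G(s) = K·7·18 / (12) = 10.5·K.
e_ss = 8/K_a = 16/105 ⇒ K_a = 52.5 ⇒ K = 52.5/10.5 = 5.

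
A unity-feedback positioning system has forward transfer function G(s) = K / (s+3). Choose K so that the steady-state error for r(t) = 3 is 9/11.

The open loop has no poles at the origin → type 0 system.
K_p = lim_{s→0} G(s) = K / (3) = (1/3)·K.
e_ss = 3/(1 + K_p) = 9/11 ⇒ 1 + (1/3)·K = 11/3 ⇒ K = 8.

8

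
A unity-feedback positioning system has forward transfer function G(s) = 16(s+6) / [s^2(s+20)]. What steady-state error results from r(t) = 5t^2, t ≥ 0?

Two free integrators in G(s): this is a type 2 system.
K_a = lim_{s→0} s^2·G(s) = 16·6 / (20) = 4.8.
r(t) = 5t^2 gives R(s) = 10/s^3.
e_ss = 10/K_a = 10/4.8 = 25/12.

25/12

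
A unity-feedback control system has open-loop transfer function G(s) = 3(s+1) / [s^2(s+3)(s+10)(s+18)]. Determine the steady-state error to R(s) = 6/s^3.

1080

The open loop has two poles at the origin → type 2 system.
K_a = lim_{s→0} s^2·G(s) = 3·1 / (3·10·18) = 1/180.
r(t) = 3t^2 gives R(s) = 6/s^3.
e_ss = 6/K_a = 6/(1/180) = 1080.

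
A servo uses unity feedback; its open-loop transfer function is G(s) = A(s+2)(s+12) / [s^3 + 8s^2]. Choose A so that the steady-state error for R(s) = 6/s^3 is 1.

2

Factoring s^2 from the denominator leaves a polynomial with constant term 8, so the system is type 2.
K_a = lim_{s→0} s^2·G(s) = A·2·12 / 8 = 3·A.
e_ss = 6/K_a = 1 ⇒ K_a = 6 ⇒ A = 6/3 = 2.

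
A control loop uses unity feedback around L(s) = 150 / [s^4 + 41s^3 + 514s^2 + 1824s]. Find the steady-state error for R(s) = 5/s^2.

Factoring s from the denominator leaves a polynomial with constant term 1824, so the system is type 1.
K_v = lim_{s→0} s·L(s) = 150 / 1824 = 25/304.
e_ss = 5/K_v = 5/(25/304) = 60.8.

60.8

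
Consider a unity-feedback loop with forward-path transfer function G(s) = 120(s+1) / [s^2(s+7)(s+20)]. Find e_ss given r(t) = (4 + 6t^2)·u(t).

14

The open loop has two poles at the origin → type 2 system. Treating each term separately:
  • 4: tracked with zero error.
  • 6t^2: e_ss = 12/K_a with K_a=6/7 → 14.
Total e_ss = 14.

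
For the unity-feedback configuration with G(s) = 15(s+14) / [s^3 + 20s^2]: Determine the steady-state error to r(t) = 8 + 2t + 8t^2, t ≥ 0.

Factoring s^2 from the denominator leaves a polynomial with constant term 20, so the system is type 2. By superposition:
  • 8: tracked with zero error.
  • 2t: tracked with zero error.
  • 8t^2: e_ss = 16/K_a with K_a=10.5 → 32/21.
Total e_ss = 32/21.

32/21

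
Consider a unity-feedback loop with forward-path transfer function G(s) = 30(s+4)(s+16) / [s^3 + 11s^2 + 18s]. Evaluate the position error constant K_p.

infinity

K_p = lim_{s→0} G(s); with 1 pole at the origin the limit diverges, so K_p = ∞.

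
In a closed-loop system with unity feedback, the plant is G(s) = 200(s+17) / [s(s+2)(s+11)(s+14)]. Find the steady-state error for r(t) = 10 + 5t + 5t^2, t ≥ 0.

infinity

One free integrator in G(s): this is a type 1 system. Taking each input component in turn:
  • 10: tracked with zero error.
  • 5t: e_ss = 5/K_v with K_v=850/77 → 77/170.
  • 5t^2: a type-1 system cannot track it, e_ss → ∞.
The unbounded component dominates.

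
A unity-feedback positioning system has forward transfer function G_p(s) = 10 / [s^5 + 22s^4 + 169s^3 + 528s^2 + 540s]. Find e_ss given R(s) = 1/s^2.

The denominator has no term below 540s — 1 pole at s=0, type 1.
K_v = lim_{s→0} s·G_p(s) = 10 / 540 = 1/54.
e_ss = 1/K_v = 1/(1/54) = 54.

54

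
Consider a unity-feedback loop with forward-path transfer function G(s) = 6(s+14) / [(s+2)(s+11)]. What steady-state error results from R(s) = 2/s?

22/53

The open loop has no poles at the origin → type 0 system.
K_p = lim_{s→0} G(s) = 6·14 / (2·11) = 42/11.
e_ss = 2/(1 + K_p) = 2/(53/11) = 22/53.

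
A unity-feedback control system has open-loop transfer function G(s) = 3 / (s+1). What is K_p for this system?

3

System type = 0 (no poles at s=0).
K_p = lim_{s→0} G(s) = 3 / (1) = 3.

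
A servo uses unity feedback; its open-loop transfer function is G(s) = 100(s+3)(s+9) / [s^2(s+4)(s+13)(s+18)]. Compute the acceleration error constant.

G(s) has two factors of s in the denominator, so the system is type 2.
K_a = lim_{s→0} s^2·G(s) = 100·3·9 / (4·13·18) = 75/26.

75/26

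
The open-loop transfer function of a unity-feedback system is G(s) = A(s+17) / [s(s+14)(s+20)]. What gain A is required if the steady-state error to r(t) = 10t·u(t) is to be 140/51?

G(s) has one factor of s in the denominator, so the system is type 1.
K_v = lim_{s→0} s·G(s) = A·17 / (14·20) = (17/280)·A.
e_ss = 10/K_v = 140/51 ⇒ K_v = 51/14 ⇒ A = (51/14)/(17/280) = 60.

60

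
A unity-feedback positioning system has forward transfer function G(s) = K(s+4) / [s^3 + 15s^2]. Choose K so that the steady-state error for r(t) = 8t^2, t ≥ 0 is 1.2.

Factoring s^2 from the denominator leaves a polynomial with constant term 15, so the system is type 2.
K_a = lim_{s→0} s^2·G(s) = K·4 / 15 = (4/15)·K.
e_ss = 16/K_a = 1.2 ⇒ K_a = 40/3 ⇒ K = (40/3)/(4/15) = 50.

50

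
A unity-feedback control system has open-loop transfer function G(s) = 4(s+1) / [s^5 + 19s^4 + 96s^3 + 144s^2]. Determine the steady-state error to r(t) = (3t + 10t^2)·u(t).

720

The denominator has no term below 144s^2 — 2 poles at s=0, type 2. By superposition:
  • 3t: tracked with zero error.
  • 10t^2: e_ss = 20/K_a with K_a=1/36 → 720.
Total e_ss = 720.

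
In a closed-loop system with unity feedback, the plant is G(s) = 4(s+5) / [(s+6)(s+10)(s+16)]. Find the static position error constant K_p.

1/48

No free integrators in G(s): this is a type 0 system.
K_p = lim_{s→0} G(s) = 4·5 / (6·10·16) = 1/48.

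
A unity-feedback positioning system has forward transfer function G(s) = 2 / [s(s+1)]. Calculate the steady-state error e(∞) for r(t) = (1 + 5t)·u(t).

G(s) has one factor of s in the denominator, so the system is type 1. Taking each input component in turn:
  • 1: tracked with zero error.
  • 5t: e_ss = 5/K_v with K_v=2 → 2.5.
Total e_ss = 2.5.

2.5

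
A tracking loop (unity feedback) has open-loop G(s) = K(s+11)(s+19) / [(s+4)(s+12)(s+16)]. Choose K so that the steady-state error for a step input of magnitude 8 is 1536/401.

The open loop has no poles at the origin → type 0 system.
K_p = lim_{s→0} G(s) = K·11·19 / (4·12·16) = (209/768)·K.
e_ss = 8/(1 + K_p) = 1536/401 ⇒ 1 + (209/768)·K = 401/192 ⇒ K = 4.

4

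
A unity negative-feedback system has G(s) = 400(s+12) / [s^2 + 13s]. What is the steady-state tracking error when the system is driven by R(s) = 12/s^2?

Lowest-order denominator term is 13s, so the open loop has 1 pole at the origin → type 1 system.
K_v = lim_{s→0} s·G(s) = 400·12 / 13 = 4800/13.
e_ss = 12/K_v = 12/(4800/13) = 0.0325.

0.0325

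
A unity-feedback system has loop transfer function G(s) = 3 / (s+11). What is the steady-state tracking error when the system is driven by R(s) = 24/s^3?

infinity

G(s) has no factors of s in the denominator, so the system is type 0.
For a type-0 system K_a = 0, so e_ss to a parabolic input is unbounded.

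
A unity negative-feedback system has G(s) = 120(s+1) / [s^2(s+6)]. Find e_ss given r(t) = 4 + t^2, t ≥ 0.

The open loop has two poles at the origin → type 2 system. Taking each input component in turn:
  • 4: tracked with zero error.
  • t^2: e_ss = 2/K_a with K_a=20 → 0.1.
Total e_ss = 0.1.

0.1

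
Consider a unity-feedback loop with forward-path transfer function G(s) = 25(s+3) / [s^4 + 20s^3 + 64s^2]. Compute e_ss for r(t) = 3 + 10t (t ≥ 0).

The denominator has no term below 64s^2 — 2 poles at s=0, type 2. Taking each input component in turn:
  • 3: tracked with zero error.
  • 10t: tracked with zero error.
Total e_ss = 0.

0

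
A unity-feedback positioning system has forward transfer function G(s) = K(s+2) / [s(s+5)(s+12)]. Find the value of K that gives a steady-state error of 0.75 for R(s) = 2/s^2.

System type = 1 (one pole at s=0).
K_v = lim_{s→0} s·G(s) = K·2 / (5·12) = (1/30)·K.
e_ss = 2/K_v = 0.75 ⇒ K_v = 8/3 ⇒ K = (8/3)/(1/30) = 80.

80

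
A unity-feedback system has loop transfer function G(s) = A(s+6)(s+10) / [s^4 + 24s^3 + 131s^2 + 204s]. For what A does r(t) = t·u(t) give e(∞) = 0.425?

Lowest-order denominator term is 204s, so the open loop has 1 pole at the origin → type 1 system.
K_v = lim_{s→0} s·G(s) = A·6·10 / 204 = (5/17)·A.
e_ss = 1/K_v = 0.425 ⇒ K_v = 40/17 ⇒ A = (40/17)/(5/17) = 8.

8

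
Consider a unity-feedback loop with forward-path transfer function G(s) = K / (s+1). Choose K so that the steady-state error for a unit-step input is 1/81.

80

System type = 0 (no poles at s=0).
K_p = lim_{s→0} G(s) = K / (1) = 1·K.
e_ss = 1/(1 + K_p) = 1/81 ⇒ 1 + 1·K = 81 ⇒ K = 80.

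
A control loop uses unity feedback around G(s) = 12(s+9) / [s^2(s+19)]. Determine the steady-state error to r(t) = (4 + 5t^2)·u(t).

95/54

The open loop has two poles at the origin → type 2 system. Taking each input component in turn:
  • 4: tracked with zero error.
  • 5t^2: e_ss = 10/K_a with K_a=108/19 → 95/54.
Total e_ss = 95/54.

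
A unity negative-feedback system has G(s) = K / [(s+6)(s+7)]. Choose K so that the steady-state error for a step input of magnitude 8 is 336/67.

G(s) has no factors of s in the denominator, so the system is type 0.
K_p = lim_{s→0} G(s) = K / (6·7) = (1/42)·K.
e_ss = 8/(1 + K_p) = 336/67 ⇒ 1 + (1/42)·K = 67/42 ⇒ K = 25.

25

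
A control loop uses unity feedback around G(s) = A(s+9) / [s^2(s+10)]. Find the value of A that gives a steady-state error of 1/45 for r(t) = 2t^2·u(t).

200

G(s) has two factors of s in the denominator, so the system is type 2.
K_a = lim_{s→0} s^2·G(s) = A·9 / (10) = 0.9·A.
e_ss = 4/K_a = 1/45 ⇒ K_a = 180 ⇒ A = 180/0.9 = 200.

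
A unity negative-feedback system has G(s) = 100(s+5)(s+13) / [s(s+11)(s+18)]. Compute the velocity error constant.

3250/99

One free integrator in G(s): this is a type 1 system.
K_v = lim_{s→0} s·G(s) = 100·5·13 / (11·18) = 3250/99.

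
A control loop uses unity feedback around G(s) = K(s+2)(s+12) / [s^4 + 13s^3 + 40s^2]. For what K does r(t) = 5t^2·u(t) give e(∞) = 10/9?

15

Lowest-order denominator term is 40s^2, so the open loop has 2 poles at the origin → type 2 system.
K_a = lim_{s→0} s^2·G(s) = K·2·12 / 40 = 0.6·K.
e_ss = 10/K_a = 10/9 ⇒ K_a = 9 ⇒ K = 9/0.6 = 15.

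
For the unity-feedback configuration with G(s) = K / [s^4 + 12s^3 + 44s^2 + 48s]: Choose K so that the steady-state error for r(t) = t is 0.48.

100

Factoring s from the denominator leaves a polynomial with constant term 48, so the system is type 1.
K_v = lim_{s→0} s·G(s) = K / 48 = (1/48)·K.
e_ss = 1/K_v = 0.48 ⇒ K_v = 25/12 ⇒ K = (25/12)/(1/48) = 100.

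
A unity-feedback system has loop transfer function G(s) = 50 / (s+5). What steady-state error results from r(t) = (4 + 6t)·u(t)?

The open loop has no poles at the origin → type 0 system. Taking each input component in turn:
  • 4: e_ss = 4/(1+K_p) with K_p=10 → 4/11.
  • 6t: a type-0 system cannot track it, e_ss → ∞.
The unbounded component dominates.

infinity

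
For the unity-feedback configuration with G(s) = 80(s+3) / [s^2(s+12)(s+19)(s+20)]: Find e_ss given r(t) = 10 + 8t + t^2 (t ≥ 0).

38

System type = 2 (two poles at s=0). By superposition:
  • 10: tracked with zero error.
  • 8t: tracked with zero error.
  • t^2: e_ss = 2/K_a with K_a=1/19 → 38.
Total e_ss = 38.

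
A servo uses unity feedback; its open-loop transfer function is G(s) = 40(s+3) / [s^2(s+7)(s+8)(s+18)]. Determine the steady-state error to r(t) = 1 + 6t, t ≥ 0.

0

The open loop has two poles at the origin → type 2 system. By superposition:
  • 1: tracked with zero error.
  • 6t: tracked with zero error.
Total e_ss = 0.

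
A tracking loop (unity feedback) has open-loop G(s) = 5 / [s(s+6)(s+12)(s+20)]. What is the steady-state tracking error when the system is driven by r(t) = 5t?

System type = 1 (one pole at s=0).
K_v = lim_{s→0} s·G(s) = 5 / (6·12·20) = 1/288.
e_ss = 5/K_v = 5/(1/288) = 1440.

1440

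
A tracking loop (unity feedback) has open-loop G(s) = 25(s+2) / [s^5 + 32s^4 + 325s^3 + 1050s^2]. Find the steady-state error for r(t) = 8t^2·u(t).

336

The denominator has no term below 1050s^2 — 2 poles at s=0, type 2.
K_a = lim_{s→0} s^2·G(s) = 25·2 / 1050 = 1/21.
r(t) = 8t^2 gives R(s) = 16/s^3.
e_ss = 16/K_a = 16/(1/21) = 336.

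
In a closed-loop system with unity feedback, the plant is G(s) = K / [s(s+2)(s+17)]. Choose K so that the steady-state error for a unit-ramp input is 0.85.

One free integrator in G(s): this is a type 1 system.
K_v = lim_{s→0} s·G(s) = K / (2·17) = (1/34)·K.
e_ss = 1/K_v = 0.85 ⇒ K_v = 20/17 ⇒ K = (20/17)/(1/34) = 40.

40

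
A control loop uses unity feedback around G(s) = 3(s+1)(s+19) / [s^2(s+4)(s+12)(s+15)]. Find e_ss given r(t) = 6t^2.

Two free integrators in G(s): this is a type 2 system.
K_a = lim_{s→0} s^2·G(s) = 3·1·19 / (4·12·15) = 19/240.
r(t) = 6t^2 gives R(s) = 12/s^3.
e_ss = 12/K_a = 12/(19/240) = 2880/19.

2880/19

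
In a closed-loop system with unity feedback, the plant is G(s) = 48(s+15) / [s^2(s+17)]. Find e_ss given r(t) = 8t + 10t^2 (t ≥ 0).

System type = 2 (two poles at s=0). Treating each term separately:
  • 8t: tracked with zero error.
  • 10t^2: e_ss = 20/K_a with K_a=720/17 → 17/36.
Total e_ss = 17/36.

17/36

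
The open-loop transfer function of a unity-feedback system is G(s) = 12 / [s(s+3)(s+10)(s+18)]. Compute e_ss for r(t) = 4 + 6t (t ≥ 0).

270

The open loop has one pole at the origin → type 1 system. Treating each term separately:
  • 4: tracked with zero error.
  • 6t: e_ss = 6/K_v with K_v=1/45 → 270.
Total e_ss = 270.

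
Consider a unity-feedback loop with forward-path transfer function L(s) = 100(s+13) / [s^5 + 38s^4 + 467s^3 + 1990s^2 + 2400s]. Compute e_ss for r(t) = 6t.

144/13

Lowest-order denominator term is 2400s, so the open loop has 1 pole at the origin → type 1 system.
K_v = lim_{s→0} s·L(s) = 100·13 / 2400 = 13/24.
e_ss = 6/K_v = 6/(13/24) = 144/13.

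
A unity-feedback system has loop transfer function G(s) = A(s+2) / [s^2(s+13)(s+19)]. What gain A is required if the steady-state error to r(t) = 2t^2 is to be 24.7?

The open loop has two poles at the origin → type 2 system.
K_a = lim_{s→0} s^2·G(s) = A·2 / (13·19) = (2/247)·A.
e_ss = 4/K_a = 24.7 ⇒ K_a = 40/247 ⇒ A = (40/247)/(2/247) = 20.

20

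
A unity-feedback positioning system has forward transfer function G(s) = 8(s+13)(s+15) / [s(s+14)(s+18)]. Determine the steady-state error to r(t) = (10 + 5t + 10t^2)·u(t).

infinity

G(s) has one factor of s in the denominator, so the system is type 1. By superposition:
  • 10: tracked with zero error.
  • 5t: e_ss = 5/K_v with K_v=130/21 → 21/26.
  • 10t^2: a type-1 system cannot track it, e_ss → ∞.
The unbounded component dominates.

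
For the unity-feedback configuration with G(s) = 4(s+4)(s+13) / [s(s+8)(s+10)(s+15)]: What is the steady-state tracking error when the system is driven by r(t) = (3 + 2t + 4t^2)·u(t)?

infinity

System type = 1 (one pole at s=0). Taking each input component in turn:
  • 3: tracked with zero error.
  • 2t: e_ss = 2/K_v with K_v=13/75 → 150/13.
  • 4t^2: a type-1 system cannot track it, e_ss → ∞.
The unbounded component dominates.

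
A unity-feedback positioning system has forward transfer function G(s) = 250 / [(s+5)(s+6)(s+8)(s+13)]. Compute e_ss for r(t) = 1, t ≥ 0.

The open loop has no poles at the origin → type 0 system.
K_p = lim_{s→0} G(s) = 250 / (5·6·8·13) = 25/312.
e_ss = 1/(1 + K_p) = 1/(337/312) = 312/337.

312/337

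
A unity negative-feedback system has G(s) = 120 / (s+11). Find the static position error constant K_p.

No free integrators in G(s): this is a type 0 system.
K_p = lim_{s→0} G(s) = 120 / (11) = 120/11.

120/11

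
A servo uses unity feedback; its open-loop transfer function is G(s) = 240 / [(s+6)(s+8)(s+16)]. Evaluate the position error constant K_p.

0.3125

The open loop has no poles at the origin → type 0 system.
K_p = lim_{s→0} G(s) = 240 / (6·8·16) = 0.3125.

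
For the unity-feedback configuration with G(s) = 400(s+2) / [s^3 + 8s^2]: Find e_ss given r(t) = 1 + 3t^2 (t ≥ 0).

0.06

Lowest-order denominator term is 8s^2, so the open loop has 2 poles at the origin → type 2 system. Taking each input component in turn:
  • 1: tracked with zero error.
  • 3t^2: e_ss = 6/K_a with K_a=100 → 0.06.
Total e_ss = 0.06.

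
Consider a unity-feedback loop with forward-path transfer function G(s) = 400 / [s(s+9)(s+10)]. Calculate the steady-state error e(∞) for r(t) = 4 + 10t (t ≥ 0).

One free integrator in G(s): this is a type 1 system. By superposition:
  • 4: tracked with zero error.
  • 10t: e_ss = 10/K_v with K_v=40/9 → 2.25.
Total e_ss = 2.25.

2.25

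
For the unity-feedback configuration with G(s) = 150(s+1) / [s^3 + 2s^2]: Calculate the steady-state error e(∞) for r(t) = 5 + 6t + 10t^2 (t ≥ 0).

4/15

Factoring s^2 from the denominator leaves a polynomial with constant term 2, so the system is type 2. By superposition:
  • 5: tracked with zero error.
  • 6t: tracked with zero error.
  • 10t^2: e_ss = 20/K_a with K_a=75 → 4/15.
Total e_ss = 4/15.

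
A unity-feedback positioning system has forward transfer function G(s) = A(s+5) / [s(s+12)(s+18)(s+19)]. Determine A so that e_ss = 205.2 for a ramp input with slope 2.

G(s) has one factor of s in the denominator, so the system is type 1.
K_v = lim_{s→0} s·G(s) = A·5 / (12·18·19) = (5/4104)·A.
e_ss = 2/K_v = 205.2 ⇒ K_v = 5/513 ⇒ A = (5/513)/(5/4104) = 8.

8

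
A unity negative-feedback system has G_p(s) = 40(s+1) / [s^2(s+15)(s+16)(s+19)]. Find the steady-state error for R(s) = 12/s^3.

1368

System type = 2 (two poles at s=0).
K_a = lim_{s→0} s^2·G_p(s) = 40·1 / (15·16·19) = 1/114.
r(t) = 6t^2 gives R(s) = 12/s^3.
e_ss = 12/K_a = 12/(1/114) = 1368.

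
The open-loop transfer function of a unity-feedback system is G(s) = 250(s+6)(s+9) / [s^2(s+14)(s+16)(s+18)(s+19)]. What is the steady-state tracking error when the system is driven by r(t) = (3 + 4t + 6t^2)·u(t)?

Two free integrators in G(s): this is a type 2 system. By superposition:
  • 3: tracked with zero error.
  • 4t: tracked with zero error.
  • 6t^2: e_ss = 12/K_a with K_a=375/2128 → 68.096.
Total e_ss = 68.096.

68.096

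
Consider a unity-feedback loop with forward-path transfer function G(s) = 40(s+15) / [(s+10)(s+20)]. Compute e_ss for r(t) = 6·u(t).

1.5

G(s) has no factors of s in the denominator, so the system is type 0.
K_p = lim_{s→0} G(s) = 40·15 / (10·20) = 3.
e_ss = 6/(1 + K_p) = 6/4 = 1.5.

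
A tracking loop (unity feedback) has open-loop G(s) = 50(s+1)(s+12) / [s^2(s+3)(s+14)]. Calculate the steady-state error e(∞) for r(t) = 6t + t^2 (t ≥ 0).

G(s) has two factors of s in the denominator, so the system is type 2. Taking each input component in turn:
  • 6t: tracked with zero error.
  • t^2: e_ss = 2/K_a with K_a=100/7 → 0.14.
Total e_ss = 0.14.

0.14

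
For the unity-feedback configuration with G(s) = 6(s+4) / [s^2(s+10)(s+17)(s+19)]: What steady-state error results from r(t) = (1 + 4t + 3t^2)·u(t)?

807.5

G(s) has two factors of s in the denominator, so the system is type 2. Taking each input component in turn:
  • 1: tracked with zero error.
  • 4t: tracked with zero error.
  • 3t^2: e_ss = 6/K_a with K_a=12/1615 → 807.5.
Total e_ss = 807.5.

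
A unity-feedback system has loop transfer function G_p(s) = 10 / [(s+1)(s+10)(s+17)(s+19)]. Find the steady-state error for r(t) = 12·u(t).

323/27

No free integrators in G_p(s): this is a type 0 system.
K_p = lim_{s→0} G_p(s) = 10 / (1·10·17·19) = 1/323.
e_ss = 12/(1 + K_p) = 12/(324/323) = 323/27.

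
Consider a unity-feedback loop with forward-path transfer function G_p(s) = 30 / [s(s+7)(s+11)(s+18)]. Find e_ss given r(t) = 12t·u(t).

System type = 1 (one pole at s=0).
K_v = lim_{s→0} s·G_p(s) = 30 / (7·11·18) = 5/231.
e_ss = 12/K_v = 12/(5/231) = 554.4.

554.4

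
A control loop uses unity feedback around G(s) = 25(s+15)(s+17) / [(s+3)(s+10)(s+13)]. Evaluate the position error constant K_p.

G(s) has no factors of s in the denominator, so the system is type 0.
K_p = lim_{s→0} G(s) = 25·15·17 / (3·10·13) = 425/26.

425/26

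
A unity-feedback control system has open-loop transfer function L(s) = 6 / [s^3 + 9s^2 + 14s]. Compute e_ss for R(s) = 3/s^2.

7

Lowest-order denominator term is 14s, so the open loop has 1 pole at the origin → type 1 system.
K_v = lim_{s→0} s·L(s) = 6 / 14 = 3/7.
e_ss = 3/K_v = 3/(3/7) = 7.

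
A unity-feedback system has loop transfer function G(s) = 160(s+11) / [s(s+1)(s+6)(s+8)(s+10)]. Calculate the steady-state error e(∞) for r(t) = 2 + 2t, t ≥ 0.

6/11

G(s) has one factor of s in the denominator, so the system is type 1. Treating each term separately:
  • 2: tracked with zero error.
  • 2t: e_ss = 2/K_v with K_v=11/3 → 6/11.
Total e_ss = 6/11.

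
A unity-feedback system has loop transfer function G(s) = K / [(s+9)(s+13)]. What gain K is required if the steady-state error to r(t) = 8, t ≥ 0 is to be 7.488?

The open loop has no poles at the origin → type 0 system.
K_p = lim_{s→0} G(s) = K / (9·13) = (1/117)·K.
e_ss = 8/(1 + K_p) = 7.488 ⇒ 1 + (1/117)·K = 125/117 ⇒ K = 8.

8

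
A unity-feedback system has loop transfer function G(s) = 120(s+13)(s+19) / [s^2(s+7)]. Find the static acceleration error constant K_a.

System type = 2 (two poles at s=0).
K_a = lim_{s→0} s^2·G(s) = 120·13·19 / (7) = 29640/7.

29640/7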